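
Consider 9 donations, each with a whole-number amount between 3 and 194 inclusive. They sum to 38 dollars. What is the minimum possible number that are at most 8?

8

Let j be the number exceeding 8. Then the total is ≥ 9·j + 3·(9 − j) = 27 + 6j.
So 6j ≤ 11 and j ≤ 1; hence at least 9 − 1 = 8 are ≤ 8.
Exactly 8 works: 8 values at 3 and 1 at 9 total 33; raise one of the low values by 5 (still ≤ 8) to hit 38.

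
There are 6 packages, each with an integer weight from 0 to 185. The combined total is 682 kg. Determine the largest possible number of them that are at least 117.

If k of the values are ≥ 117, the total is ≥ 117k + 0(6 − k).
Setting 117k + 0(6 − k) ≤ 682 gives 117k ≤ 682, so k ≤ 5.
k = 5 is achieved by 5 values at 117 and 1 at 0, total 585; add 97 to one value (staying below 117) to reach 682.

5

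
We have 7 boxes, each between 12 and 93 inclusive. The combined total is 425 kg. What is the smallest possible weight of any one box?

12

Minimizing one value means maximizing the remaining 6.
The other 6 can take up 6 × 93 = 558 ≥ 425 − 12, so one box can sit at its floor of 12.
Achievable: one at 12 and the other 6 totalling 413, which fits since 6 × 12 ≤ 413 ≤ 6 × 93.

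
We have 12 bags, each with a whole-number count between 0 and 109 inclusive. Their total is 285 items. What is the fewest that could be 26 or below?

2

Each value above 26 is at least 27, contributing at least 27 − 0 = 27 above the floor 0.
The sum exceeds the floor total 0 by 285, so at most ⌊285/27⌋ = 10 exceed 26, and at least 2 are ≤ 26.
Exactly 2 works: 2 values at 0 and 10 at 27 total 270; raise one of the low values by 15 (still ≤ 26) to hit 285.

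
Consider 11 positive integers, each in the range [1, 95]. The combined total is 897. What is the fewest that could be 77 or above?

4

If only k of them are at least 77, the other 11 − k are at most 76, so the total is at most k·95 + (11 − k)·76.
This must reach 897, so k·95 + (11 − k)·76 ≥ 897, giving k ≥ 4.
Exactly 4 works: 4 values at 95 and 7 at 76 total 912; lower one of the high values by 15 (still ≥ 77) to hit 897.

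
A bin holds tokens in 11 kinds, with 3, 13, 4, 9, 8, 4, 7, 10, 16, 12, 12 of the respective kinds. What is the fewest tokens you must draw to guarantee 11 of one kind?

86

In the worst case you take as many as possible of each kind without reaching 11: 3 + 10 + 4 + 9 + 8 + 4 + 7 + 10 + 10 + 10 + 10 = 85.
The next one must give 11 of some kind, so 85 + 1 = 86.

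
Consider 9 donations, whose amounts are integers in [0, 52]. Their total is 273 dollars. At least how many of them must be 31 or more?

1

If only k of them are at least 31, the other 9 − k are at most 30, so the total is at most k·52 + (9 − k)·30.
This must reach 273, so k·52 + (9 − k)·30 ≥ 273, giving k ≥ 1.
Exactly 1 works: 1 value at 52 and 8 at 30 total 292; lower one of the high values by 19 (still ≥ 31) to hit 273.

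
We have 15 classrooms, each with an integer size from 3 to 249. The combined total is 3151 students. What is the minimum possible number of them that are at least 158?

9

Suppose at most 15 − j of them reach 158; then j values are ≤ 157 and the rest ≤ 249.
The total is then ≤ 157·j + 249·(15 − j) = 3735 − 92j. For this to be ≥ 3151 we need j ≤ 6, so at least 15 − 6 = 9 must reach 158.
Exactly 9 works: 9 values at 249 and 6 at 157 total 3183; lower one of the high values by 32 (still ≥ 158) to hit 3151.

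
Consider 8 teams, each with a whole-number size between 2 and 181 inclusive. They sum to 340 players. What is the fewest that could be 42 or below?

Each value above 42 is at least 43, contributing at least 43 − 2 = 41 above the floor 2.
The sum exceeds the floor total 16 by 324, so at most ⌊324/41⌋ = 7 exceed 42, and at least 1 are ≤ 42.
Exactly 1 works: 1 value at 2 and 7 at 43 total 303; raise one of the low values by 37 (still ≤ 42) to hit 340.

1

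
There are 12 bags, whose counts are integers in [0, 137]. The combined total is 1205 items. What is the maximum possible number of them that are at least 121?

With k values at 121 or above and the rest at least 0, the sum is at least 0 + 121k.
Since the sum is 1205, we need 121k ≤ 1205, i.e. k ≤ 9.
k = 9 is achieved by 9 values at 121 and 3 at 0, total 1089; add 116 to one value (staying below 121) to reach 1205.

9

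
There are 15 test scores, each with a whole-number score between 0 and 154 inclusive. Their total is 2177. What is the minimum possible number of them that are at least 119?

Suppose at most 15 − j of them reach 119; then j values are ≤ 118 and the rest ≤ 154.
The total is then ≤ 118·j + 154·(15 − j) = 2310 − 36j. For this to be ≥ 2177 we need j ≤ 3, so at least 15 − 3 = 12 must reach 119.
Exactly 12 works: 12 values at 154 and 3 at 118 total 2202; lower one of the high values by 25 (still ≥ 119) to hit 2177.

12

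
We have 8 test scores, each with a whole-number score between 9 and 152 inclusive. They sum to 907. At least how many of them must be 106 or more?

Suppose at most 8 − j of them reach 106; then j values are ≤ 105 and the rest ≤ 152.
The total is then ≤ 105·j + 152·(8 − j) = 1216 − 47j. For this to be ≥ 907 we need j ≤ 6, so at least 8 − 6 = 2 must reach 106.
Exactly 2 works: 2 values at 152 and 6 at 105 total 934; lower one of the high values by 27 (still ≥ 106) to hit 907.

2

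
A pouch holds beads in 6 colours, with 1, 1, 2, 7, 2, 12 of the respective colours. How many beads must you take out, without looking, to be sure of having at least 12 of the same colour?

In the worst case you take as many as possible of each colour without reaching 12: 1 + 1 + 2 + 7 + 2 + 11 = 24.
The next one must give 12 of some colour, so 24 + 1 = 25.

25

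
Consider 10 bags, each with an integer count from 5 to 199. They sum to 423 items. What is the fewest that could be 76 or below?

Let j be the number exceeding 76. Then the total is ≥ 77·j + 5·(10 − j) = 50 + 72j.
So 72j ≤ 373 and j ≤ 5; hence at least 10 − 5 = 5 are ≤ 76.
Exactly 5 works: 5 values at 5 and 5 at 77 total 410; raise one of the low values by 13 (still ≤ 76) to hit 423.

5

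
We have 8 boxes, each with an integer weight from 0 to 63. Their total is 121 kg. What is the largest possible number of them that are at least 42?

With k values at 42 or above and the rest at least 0, the sum is at least 0 + 42k.
Since the sum is 121, we need 42k ≤ 121, i.e. k ≤ 2.
k = 2 is achieved by 2 values at 42 and 6 at 0, total 84; add 37 to one value (staying below 42) to reach 121.

2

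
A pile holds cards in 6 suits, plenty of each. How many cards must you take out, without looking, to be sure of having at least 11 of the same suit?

You could draw 10 of every suit without reaching 11 of any — 60 in all.
One more forces 11 of some suit, so 60 + 1 = 61.

61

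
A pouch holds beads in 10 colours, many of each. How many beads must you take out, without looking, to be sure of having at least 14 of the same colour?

In the worst case you draw 13 of each of the 10 colours: 10 × 13 = 130.
One more forces 14 of some colour, so 130 + 1 = 131.

131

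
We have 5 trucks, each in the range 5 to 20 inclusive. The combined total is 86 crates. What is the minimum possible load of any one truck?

To make one truck as small as possible, make the other 4 as large as possible.
The other 4 contribute at most 4 × 20 = 80, leaving at least 86 − 80 = 6.
Since 6 ≥ 5, this is achievable: one at 6 and 4 at 20.

6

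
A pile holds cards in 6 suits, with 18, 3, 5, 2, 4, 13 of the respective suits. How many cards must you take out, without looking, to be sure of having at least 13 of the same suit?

In the worst case you take as many as possible of each suit without reaching 13: 12 + 3 + 5 + 2 + 4 + 12 = 38.
The next one must give 13 of some suit, so 38 + 1 = 39.

39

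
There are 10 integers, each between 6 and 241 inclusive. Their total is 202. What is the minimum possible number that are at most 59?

If only k of them are at most 59, the other 10 − k are at least 60, so the total is at least (10 − k)·60 + k·6.
This is ≤ 202, so (10 − k)·60 + 6k ≤ 202, which gives k ≥ 8.
Exactly 8 works: 8 values at 6 and 2 at 60 total 168; raise one of the low values by 34 (still ≤ 59) to hit 202.

8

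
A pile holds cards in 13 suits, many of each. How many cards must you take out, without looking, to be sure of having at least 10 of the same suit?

You could draw 9 of every suit without reaching 10 of any — 117 in all.
One more forces 10 of some suit, so 117 + 1 = 118.

118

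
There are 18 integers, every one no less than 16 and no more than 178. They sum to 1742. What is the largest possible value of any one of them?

178

To make one integer as large as possible, make the other 17 as small as possible.
The other 17 contribute at least 17 × 16 = 272, leaving at most 1742 − 272 = 1470.
But each integer is capped at 178, so the maximum is 178.
Achievable: one at 178 and the other 17 totalling 1564, which fits since 17 × 16 ≤ 1564 ≤ 17 × 178.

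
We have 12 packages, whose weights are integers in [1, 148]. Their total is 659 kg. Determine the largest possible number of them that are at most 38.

10

Suppose k of them are at most 38. Those contribute at most 38 each and the rest at most 148 each.
So the total is at most 38k + 148(12 − k) = 1776 − 110k. This must still be ≥ 659, so k ≤ 10.
k = 10 is achieved by 10 values at 38 and 2 at 148, total 676; lower one of the 148's by 17 (still > 38) to reach 659.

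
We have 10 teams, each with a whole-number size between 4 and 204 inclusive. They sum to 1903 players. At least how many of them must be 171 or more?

6

Suppose at most 10 − j of them reach 171; then j values are ≤ 170 and the rest ≤ 204.
The total is then ≤ 170·j + 204·(10 − j) = 2040 − 34j. For this to be ≥ 1903 we need j ≤ 4, so at least 10 − 4 = 6 must reach 171.
Exactly 6 works: 6 values at 204 and 4 at 170 total 1904; lower one of the high values by 1 (still ≥ 171) to hit 1903.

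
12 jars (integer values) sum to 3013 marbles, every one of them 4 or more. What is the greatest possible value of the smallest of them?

If every one of the 12 were at least 252, the total would be at least 12 × 252 = 3024 > 3013.
Achievable: 11 of them at 251 and 1 at 252 total 3013.

251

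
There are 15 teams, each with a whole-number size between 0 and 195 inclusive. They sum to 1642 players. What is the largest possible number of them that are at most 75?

Each value at 75 or below falls at least 195 − 75 = 120 short of the ceiling 195.
The ceiling total is 15 × 195 = 2925, and we need 1642, so at most ⌊(2925 − 1642)/120⌋ = 10 can be that low.
k = 10 is achieved by 10 values at 75 and 5 at 195, total 1725; lower one of the 195's by 83 (still > 75) to reach 1642.

10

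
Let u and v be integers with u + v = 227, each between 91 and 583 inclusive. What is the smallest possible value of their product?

Since u + v is fixed, pushing one of them to its bound minimizes the product.
The extreme feasible split is u = 91, v = 136, giving uv = 12376.

12376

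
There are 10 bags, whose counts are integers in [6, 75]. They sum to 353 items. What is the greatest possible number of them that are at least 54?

6

With k values at 54 or above and the rest at least 6, the sum is at least 60 + 48k.
Since the sum is 353, we need 48k ≤ 293, i.e. k ≤ 6.
k = 6 is achieved by 6 values at 54 and 4 at 6, total 348; add 5 to one value (staying below 54) to reach 353.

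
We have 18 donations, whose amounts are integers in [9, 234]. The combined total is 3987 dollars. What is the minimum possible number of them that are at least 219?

4

Suppose at most 18 − j of them reach 219; then j values are ≤ 218 and the rest ≤ 234.
The total is then ≤ 218·j + 234·(18 − j) = 4212 − 16j. For this to be ≥ 3987 we need j ≤ 14, so at least 18 − 14 = 4 must reach 219.
Exactly 4 works: 4 values at 234 and 14 at 218 total 3988; lower one of the high values by 1 (still ≥ 219) to hit 3987.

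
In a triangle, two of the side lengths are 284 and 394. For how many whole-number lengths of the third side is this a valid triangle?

The triangle inequality gives |284 − 394| < c < 284 + 394, i.e. 110 < c < 678.
So c can be any integer from 111 to 677: 567 values.

567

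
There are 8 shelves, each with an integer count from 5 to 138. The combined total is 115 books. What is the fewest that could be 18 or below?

3

Each value above 18 is at least 19, contributing at least 19 − 5 = 14 above the floor 5.
The sum exceeds the floor total 40 by 75, so at most ⌊75/14⌋ = 5 exceed 18, and at least 3 are ≤ 18.
Exactly 3 works: 3 values at 5 and 5 at 19 total 110; raise one of the low values by 5 (still ≤ 18) to hit 115.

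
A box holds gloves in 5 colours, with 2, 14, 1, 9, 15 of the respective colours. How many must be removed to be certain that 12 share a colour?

In the worst case you take as many as possible of each colour without reaching 12: 2 + 11 + 1 + 9 + 11 = 34.
The next one must give 12 of some colour, so 34 + 1 = 35.

35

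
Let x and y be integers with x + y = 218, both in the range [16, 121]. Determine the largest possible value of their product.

For a fixed sum, the product xy is largest when x and y are as close as possible.
Taking x = 109 and y = 109 (both in [16, 121]) gives xy = 11881.

11881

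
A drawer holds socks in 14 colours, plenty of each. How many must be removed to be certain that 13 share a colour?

In the worst case you draw 12 of each of the 14 colours: 14 × 12 = 168.
One more forces 13 of some colour, so 168 + 1 = 169.

169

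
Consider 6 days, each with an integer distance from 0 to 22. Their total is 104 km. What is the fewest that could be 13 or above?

4

Suppose at most 6 − j of them reach 13; then j values are ≤ 12 and the rest ≤ 22.
The total is then ≤ 12·j + 22·(6 − j) = 132 − 10j. For this to be ≥ 104 we need j ≤ 2, so at least 6 − 2 = 4 must reach 13.
Exactly 4 works: 4 values at 22 and 2 at 12 total 112; lower one of the high values by 8 (still ≥ 13) to hit 104.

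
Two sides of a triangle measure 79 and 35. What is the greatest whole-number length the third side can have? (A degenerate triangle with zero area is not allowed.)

113

The third side must be less than 79 + 35 = 114.
The largest integer below 114 is 113.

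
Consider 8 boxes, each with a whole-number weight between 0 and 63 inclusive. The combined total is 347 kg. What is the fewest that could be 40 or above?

Suppose at most 8 − j of them reach 40; then j values are ≤ 39 and the rest ≤ 63.
The total is then ≤ 39·j + 63·(8 − j) = 504 − 24j. For this to be ≥ 347 we need j ≤ 6, so at least 8 − 6 = 2 must reach 40.
Exactly 2 works: 2 values at 63 and 6 at 39 total 360; lower one of the high values by 13 (still ≥ 40) to hit 347.

2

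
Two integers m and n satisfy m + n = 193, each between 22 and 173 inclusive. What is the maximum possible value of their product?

With m + n fixed, mn peaks when the two are closest together.
Taking m = 96 and n = 97 (both in [22, 173]) gives mn = 9312.

9312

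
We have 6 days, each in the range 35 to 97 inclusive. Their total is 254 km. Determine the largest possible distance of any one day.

To make one day as large as possible, make the other 5 as small as possible.
The other 5 contribute at least 5 × 35 = 175, leaving at most 254 − 175 = 79.
Since 79 ≤ 97, this is achievable: one at 79 and 5 at 35.

79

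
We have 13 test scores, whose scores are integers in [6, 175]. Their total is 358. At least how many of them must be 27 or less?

1

If only k of them are at most 27, the other 13 − k are at least 28, so the total is at least (13 − k)·28 + k·6.
This is ≤ 358, so (13 − k)·28 + 6k ≤ 358, which gives k ≥ 1.
Exactly 1 works: 1 value at 6 and 12 at 28 total 342; raise one of the low values by 16 (still ≤ 27) to hit 358.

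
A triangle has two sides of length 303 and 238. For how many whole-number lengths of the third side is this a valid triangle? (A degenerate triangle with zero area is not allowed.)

The triangle inequality gives |303 − 238| < c < 303 + 238, i.e. 65 < c < 541.
So c can be any integer from 66 to 540: 475 values.

475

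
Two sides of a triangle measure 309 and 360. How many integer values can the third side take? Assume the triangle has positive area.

617

The triangle inequality gives |309 − 360| < c < 309 + 360, i.e. 51 < c < 669.
So c can be any integer from 52 to 668: 617 values.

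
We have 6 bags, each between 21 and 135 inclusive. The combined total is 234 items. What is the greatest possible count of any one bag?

To make one bag as large as possible, make the other 5 as small as possible.
The other 5 contribute at least 5 × 21 = 105, leaving at most 234 − 105 = 129.
Since 129 ≤ 135, this is achievable: one at 129 and 5 at 21.

129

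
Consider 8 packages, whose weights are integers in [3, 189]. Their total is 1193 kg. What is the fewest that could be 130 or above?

Each value short of 130 is at most 129, costing at least 189 − 129 = 60 against the maximum total of 1512.
We can afford to lose at most 1512 − 1193 = 319, so at most ⌊319/60⌋ = 5 fall short, and at least 3 are ≥ 130.
Exactly 3 works: 3 values at 189 and 5 at 129 total 1212; lower one of the high values by 19 (still ≥ 130) to hit 1193.

3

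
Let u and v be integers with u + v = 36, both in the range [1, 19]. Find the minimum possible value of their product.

For a fixed sum, uv is smallest when u and v are as far apart as possible.
At the endpoint u = 17, v = 36 − 17 = 19, so uv = 17 × 19 = 323.

323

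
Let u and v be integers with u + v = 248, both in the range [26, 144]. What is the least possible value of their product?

14976

For a fixed sum, uv is smallest when u and v are as far apart as possible.
The extreme feasible split is u = 104, v = 144, giving uv = 14976.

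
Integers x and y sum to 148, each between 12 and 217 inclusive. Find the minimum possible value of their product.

Since x + y is fixed, pushing one of them to its bound minimizes the product.
At the endpoint x = 12, y = 148 − 12 = 136, so xy = 12 × 136 = 1632.

1632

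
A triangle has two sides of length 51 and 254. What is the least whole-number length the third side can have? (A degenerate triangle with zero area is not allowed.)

The third side must exceed |51 − 254| = 203.
The smallest integer above 203 is 204.

204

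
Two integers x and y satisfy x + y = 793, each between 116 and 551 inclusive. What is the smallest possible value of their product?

133342

For a fixed sum, xy is smallest when x and y are as far apart as possible.
At the endpoint x = 242, y = 793 − 242 = 551, so xy = 242 × 551 = 133342.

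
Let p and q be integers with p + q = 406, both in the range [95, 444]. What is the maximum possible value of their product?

41209

For a fixed sum, the product pq is largest when p and q are as close as possible.
Taking p = 203 and q = 203 (both in [95, 444]) gives pq = 41209.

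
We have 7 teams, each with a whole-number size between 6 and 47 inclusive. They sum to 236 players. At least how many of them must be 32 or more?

2

If only k of them are at least 32, the other 7 − k are at most 31, so the total is at most k·47 + (7 − k)·31.
This must reach 236, so k·47 + (7 − k)·31 ≥ 236, giving k ≥ 2.
Exactly 2 works: 2 values at 47 and 5 at 31 total 249; lower one of the high values by 13 (still ≥ 32) to hit 236.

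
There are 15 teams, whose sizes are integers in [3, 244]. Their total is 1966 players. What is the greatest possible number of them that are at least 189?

If k of the values are ≥ 189, the total is ≥ 189k + 3(15 − k).
Setting 189k + 3(15 − k) ≤ 1966 gives 186k ≤ 1921, so k ≤ 10.
k = 10 is achieved by 10 values at 189 and 5 at 3, total 1905; add 61 to one value (staying below 189) to reach 1966.

10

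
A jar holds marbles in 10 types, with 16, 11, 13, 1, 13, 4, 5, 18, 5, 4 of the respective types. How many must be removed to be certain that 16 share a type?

87

In the worst case you take as many as possible of each type without reaching 16: 15 + 11 + 13 + 1 + 13 + 4 + 5 + 15 + 5 + 4 = 86.
The next one must give 16 of some type, so 86 + 1 = 87.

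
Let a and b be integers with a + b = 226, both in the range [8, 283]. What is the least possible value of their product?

1744

ab = a(226 − a) is concave in a, so over [8, 218] it is minimized at an endpoint.
At the endpoint a = 8, b = 226 − 8 = 218, so ab = 8 × 218 = 1744.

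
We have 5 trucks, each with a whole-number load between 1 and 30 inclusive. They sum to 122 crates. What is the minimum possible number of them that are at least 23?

2

Suppose at most 5 − j of them reach 23; then j values are ≤ 22 and the rest ≤ 30.
The total is then ≤ 22·j + 30·(5 − j) = 150 − 8j. For this to be ≥ 122 we need j ≤ 3, so at least 5 − 3 = 2 must reach 23.
Exactly 2 works: 2 values at 30 and 3 at 22 total 126; lower one of the high values by 4 (still ≥ 23) to hit 122.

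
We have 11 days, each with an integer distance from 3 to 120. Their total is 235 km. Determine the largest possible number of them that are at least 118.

If k of the values are ≥ 118, the total is ≥ 118k + 3(11 − k).
Setting 118k + 3(11 − k) ≤ 235 gives 115k ≤ 202, so k ≤ 1.
k = 1 is achieved by 1 value at 118 and 10 at 3, total 148; add 87 to one value (staying below 118) to reach 235.

1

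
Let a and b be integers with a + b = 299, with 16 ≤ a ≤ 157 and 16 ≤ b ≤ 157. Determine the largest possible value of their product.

22350

With a + b fixed, ab peaks when the two are closest together.
Taking a = 149 and b = 150 (both in [16, 157]) gives ab = 22350.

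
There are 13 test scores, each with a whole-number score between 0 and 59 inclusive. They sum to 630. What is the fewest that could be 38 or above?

If only k of them are at least 38, the other 13 − k are at most 37, so the total is at most k·59 + (13 − k)·37.
This must reach 630, so k·59 + (13 − k)·37 ≥ 630, giving k ≥ 7.
Exactly 7 works: 7 values at 59 and 6 at 37 total 635; lower one of the high values by 5 (still ≥ 38) to hit 630.

7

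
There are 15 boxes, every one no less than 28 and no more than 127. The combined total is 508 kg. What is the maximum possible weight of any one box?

116

Maximizing one value means minimizing the remaining 14.
The other 14 contribute at least 14 × 28 = 392, leaving at most 508 − 392 = 116.
Since 116 ≤ 127, this is achievable: one at 116 and 14 at 28.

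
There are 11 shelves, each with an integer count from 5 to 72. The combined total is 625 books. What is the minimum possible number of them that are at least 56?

Suppose at most 11 − j of them reach 56; then j values are ≤ 55 and the rest ≤ 72.
The total is then ≤ 55·j + 72·(11 − j) = 792 − 17j. For this to be ≥ 625 we need j ≤ 9, so at least 11 − 9 = 2 must reach 56.
Exactly 2 works: 2 values at 72 and 9 at 55 total 639; lower one of the high values by 14 (still ≥ 56) to hit 625.

2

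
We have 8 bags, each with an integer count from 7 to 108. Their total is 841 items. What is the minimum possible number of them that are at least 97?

If only k of them are at least 97, the other 8 − k are at most 96, so the total is at most k·108 + (8 − k)·96.
This must reach 841, so k·108 + (8 − k)·96 ≥ 841, giving k ≥ 7.
Exactly 7 works: 7 values at 108 and 1 at 96 total 852; lower one of the high values by 11 (still ≥ 97) to hit 841.

7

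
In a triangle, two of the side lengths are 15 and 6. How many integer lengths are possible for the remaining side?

The triangle inequality gives |15 − 6| < c < 15 + 6, i.e. 9 < c < 21.
So c can be any integer from 10 to 20: 11 values.

11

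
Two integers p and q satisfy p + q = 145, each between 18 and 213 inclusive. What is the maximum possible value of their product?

5256

pq = p(145 − p) is maximized when p is as near 145/2 as the bounds allow.
Taking p = 72 and q = 73 (both in [18, 213]) gives pq = 5256.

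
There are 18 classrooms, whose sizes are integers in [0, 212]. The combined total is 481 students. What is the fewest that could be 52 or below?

9

Let j be the number exceeding 52. Then the total is ≥ 53·j + 0·(18 − j) = 0 + 53j.
So 53j ≤ 481 and j ≤ 9; hence at least 18 − 9 = 9 are ≤ 52.
Exactly 9 works: 9 values at 0 and 9 at 53 total 477; raise one of the low values by 4 (still ≤ 52) to hit 481.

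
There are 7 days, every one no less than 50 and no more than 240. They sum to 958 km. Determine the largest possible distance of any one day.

To make one day as large as possible, make the other 6 as small as possible.
The other 6 contribute at least 6 × 50 = 300, leaving at most 958 − 300 = 658.
But each day is capped at 240, so the maximum is 240.
Achievable: one at 240 and the other 6 totalling 718, which fits since 6 × 50 ≤ 718 ≤ 6 × 240.

240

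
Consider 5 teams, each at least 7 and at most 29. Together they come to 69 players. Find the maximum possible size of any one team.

To make one team as large as possible, make the other 4 as small as possible.
The other 4 contribute at least 4 × 7 = 28, leaving at most 69 − 28 = 41.
But each team is capped at 29, so the maximum is 29.
Achievable: one at 29 and the other 4 totalling 40, which fits since 4 × 7 ≤ 40 ≤ 4 × 29.

29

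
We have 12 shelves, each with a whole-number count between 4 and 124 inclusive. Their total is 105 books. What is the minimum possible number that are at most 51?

11

Each value above 51 is at least 52, contributing at least 52 − 4 = 48 above the floor 4.
The sum exceeds the floor total 48 by 57, so at most ⌊57/48⌋ = 1 exceed 51, and at least 11 are ≤ 51.
Exactly 11 works: 11 values at 4 and 1 at 52 total 96; raise one of the low values by 9 (still ≤ 51) to hit 105.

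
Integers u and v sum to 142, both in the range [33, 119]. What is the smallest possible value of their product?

uv = u(142 − u) is concave in u, so over [33, 109] it is minimized at an endpoint.
The extreme feasible split is u = 33, v = 109, giving uv = 3597.

3597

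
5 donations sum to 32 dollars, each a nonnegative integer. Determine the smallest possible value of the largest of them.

7

The average is 32/5 > 6, so not all 5 can be 6 or less; the largest is ≥ 7.
Achievable: 2 of them at 7 and 3 at 6 total 32.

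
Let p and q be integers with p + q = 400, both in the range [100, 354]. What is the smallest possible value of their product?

30000

pq = p(400 − p) is concave in p, so over [100, 300] it is minimized at an endpoint.
At the endpoint p = 100, q = 400 − 100 = 300, so pq = 100 × 300 = 30000.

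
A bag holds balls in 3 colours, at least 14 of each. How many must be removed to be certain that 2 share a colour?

4

In the worst case you draw 1 of each of the 3 colours: 3 × 1 = 3.
One more forces 2 of some colour, so 3 + 1 = 4.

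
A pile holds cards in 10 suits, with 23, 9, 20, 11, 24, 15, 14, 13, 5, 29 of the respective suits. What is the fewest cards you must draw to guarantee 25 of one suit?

In the worst case you take as many as possible of each suit without reaching 25: 23 + 9 + 20 + 11 + 24 + 15 + 14 + 13 + 5 + 24 = 158.
The next one must give 25 of some suit, so 158 + 1 = 159.

159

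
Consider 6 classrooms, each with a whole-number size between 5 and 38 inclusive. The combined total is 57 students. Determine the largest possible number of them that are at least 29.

1

If k of the values are ≥ 29, the total is ≥ 29k + 5(6 − k).
Setting 29k + 5(6 − k) ≤ 57 gives 24k ≤ 27, so k ≤ 1.
k = 1 is achieved by 1 value at 29 and 5 at 5, total 54; add 3 to one value (staying below 29) to reach 57.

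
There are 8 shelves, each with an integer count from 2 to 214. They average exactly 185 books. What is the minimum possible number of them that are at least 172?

The total is 8 × 185 = 1480.
Suppose at most 8 − j of them reach 172; then j values are ≤ 171 and the rest ≤ 214.
The total is then ≤ 171·j + 214·(8 − j) = 1712 − 43j. For this to be ≥ 1480 we need j ≤ 5, so at least 8 − 5 = 3 must reach 172.
Exactly 3 works: 3 values at 214 and 5 at 171 total 1497; lower one of the high values by 17 (still ≥ 172) to hit 1480.

3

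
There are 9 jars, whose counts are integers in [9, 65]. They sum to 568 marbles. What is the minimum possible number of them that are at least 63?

4

If only k of them are at least 63, the other 9 − k are at most 62, so the total is at most k·65 + (9 − k)·62.
This must reach 568, so k·65 + (9 − k)·62 ≥ 568, giving k ≥ 4.
Exactly 4 works: 4 values at 65 and 5 at 62 total 570; lower one of the high values by 2 (still ≥ 63) to hit 568.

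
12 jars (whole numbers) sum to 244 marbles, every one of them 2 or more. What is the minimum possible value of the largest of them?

If every one of the 12 were at most 20, the total would be at most 12 × 20 = 240 < 244.
Achievable: 4 of them at 21 and 8 at 20 total 244.

21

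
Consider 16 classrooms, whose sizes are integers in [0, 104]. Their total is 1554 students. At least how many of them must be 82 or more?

12

Suppose at most 16 − j of them reach 82; then j values are ≤ 81 and the rest ≤ 104.
The total is then ≤ 81·j + 104·(16 − j) = 1664 − 23j. For this to be ≥ 1554 we need j ≤ 4, so at least 16 − 4 = 12 must reach 82.
Exactly 12 works: 12 values at 104 and 4 at 81 total 1572; lower one of the high values by 18 (still ≥ 82) to hit 1554.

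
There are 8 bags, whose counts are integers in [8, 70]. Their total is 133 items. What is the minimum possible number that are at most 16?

Each value above 16 is at least 17, contributing at least 17 − 8 = 9 above the floor 8.
The sum exceeds the floor total 64 by 69, so at most ⌊69/9⌋ = 7 exceed 16, and at least 1 are ≤ 16.
Exactly 1 works: 1 value at 8 and 7 at 17 total 127; raise one of the low values by 6 (still ≤ 16) to hit 133.

1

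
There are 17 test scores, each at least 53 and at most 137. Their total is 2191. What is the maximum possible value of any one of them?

137

To make one score as large as possible, make the other 16 as small as possible.
The other 16 contribute at least 16 × 53 = 848, leaving at most 2191 − 848 = 1343.
But each score is capped at 137, so the maximum is 137.
Achievable: one at 137 and the other 16 totalling 2054, which fits since 16 × 53 ≤ 2054 ≤ 16 × 137.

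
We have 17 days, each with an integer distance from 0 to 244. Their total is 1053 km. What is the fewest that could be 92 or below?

If only k of them are at most 92, the other 17 − k are at least 93, so the total is at least (17 − k)·93 + k·0.
This is ≤ 1053, so (17 − k)·93 + 0k ≤ 1053, which gives k ≥ 6.
Exactly 6 works: 6 values at 0 and 11 at 93 total 1023; raise one of the low values by 30 (still ≤ 92) to hit 1053.

6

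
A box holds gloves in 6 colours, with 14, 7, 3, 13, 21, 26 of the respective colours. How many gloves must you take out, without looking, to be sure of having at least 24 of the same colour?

82

In the worst case you take as many as possible of each colour without reaching 24: 14 + 7 + 3 + 13 + 21 + 23 = 81.
The next one must give 24 of some colour, so 81 + 1 = 82.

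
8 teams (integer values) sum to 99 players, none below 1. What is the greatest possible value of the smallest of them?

The 8 values sum to 99, so their minimum is at most ⌊99/8⌋ = 12.
Achievable: 5 of them at 12 and 3 at 13 total 99.

12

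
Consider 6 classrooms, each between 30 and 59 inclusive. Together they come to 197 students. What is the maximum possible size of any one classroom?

Maximizing one value means minimizing the remaining 5.
The other 5 contribute at least 5 × 30 = 150, leaving at most 197 − 150 = 47.
Since 47 ≤ 59, this is achievable: one at 47 and 5 at 30.

47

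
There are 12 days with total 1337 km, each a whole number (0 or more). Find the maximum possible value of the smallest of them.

If every one of the 12 were at least 112, the total would be at least 12 × 112 = 1344 > 1337.
Equality holds with 7 values of 111 and 5 values of 112.

111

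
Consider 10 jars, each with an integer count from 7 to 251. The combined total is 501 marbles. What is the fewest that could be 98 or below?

6

Let j be the number exceeding 98. Then the total is ≥ 99·j + 7·(10 − j) = 70 + 92j.
So 92j ≤ 431 and j ≤ 4; hence at least 10 − 4 = 6 are ≤ 98.
Exactly 6 works: 6 values at 7 and 4 at 99 total 438; raise one of the low values by 63 (still ≤ 98) to hit 501.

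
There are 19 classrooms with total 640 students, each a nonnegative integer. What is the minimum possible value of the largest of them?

The 19 values sum to 640, so their maximum is at least ⌈640/19⌉ = 34.
Equality holds with 13 values of 34 and 6 values of 33.

34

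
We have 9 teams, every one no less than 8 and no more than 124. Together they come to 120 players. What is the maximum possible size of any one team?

Maximizing one value means minimizing the remaining 8.
The other 8 contribute at least 8 × 8 = 64, leaving at most 120 − 64 = 56.
Since 56 ≤ 124, this is achievable: one at 56 and 8 at 8.

56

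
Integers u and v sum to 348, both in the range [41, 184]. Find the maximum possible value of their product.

For a fixed sum, the product uv is largest when u and v are as close as possible.
Taking u = 174 and v = 174 (both in [41, 184]) gives uv = 30276.

30276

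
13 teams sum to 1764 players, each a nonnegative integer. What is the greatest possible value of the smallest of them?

135

The average is 1764/13 < 136, so some value is ≤ 135.
Taking 4 copies of 135 and 9 copies of 136 gives exactly 1764, so 135 is attained.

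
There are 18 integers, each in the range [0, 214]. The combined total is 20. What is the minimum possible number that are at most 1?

8

If only k of them are at most 1, the other 18 − k are at least 2, so the total is at least (18 − k)·2 + k·0.
This is ≤ 20, so (18 − k)·2 + 0k ≤ 20, which gives k ≥ 8.
Exactly 8 works: 8 values at 0 and 10 at 2 total 20.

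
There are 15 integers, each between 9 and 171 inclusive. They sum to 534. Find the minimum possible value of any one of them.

9

To make one integer as small as possible, make the other 14 as large as possible.
The other 14 can take up 14 × 171 = 2394 ≥ 534 − 9, so one integer can sit at its floor of 9.
Achievable: one at 9 and the other 14 totalling 525, which fits since 14 × 9 ≤ 525 ≤ 14 × 171.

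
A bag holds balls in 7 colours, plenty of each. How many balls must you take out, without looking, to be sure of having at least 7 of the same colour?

You could draw 6 of every colour without reaching 7 of any — 42 in all.
One more forces 7 of some colour, so 42 + 1 = 43.

43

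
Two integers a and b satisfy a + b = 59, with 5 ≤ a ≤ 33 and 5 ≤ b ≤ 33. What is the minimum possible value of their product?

For a fixed sum, ab is smallest when a and b are as far apart as possible.
At the endpoint a = 26, b = 59 − 26 = 33, so ab = 26 × 33 = 858.

858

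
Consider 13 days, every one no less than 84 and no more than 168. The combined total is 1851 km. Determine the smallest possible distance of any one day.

84

Minimizing one value means maximizing the remaining 12.
The other 12 can take up 12 × 168 = 2016 ≥ 1851 − 84, so one day can sit at its floor of 84.
Achievable: one at 84 and the other 12 totalling 1767, which fits since 12 × 84 ≤ 1767 ≤ 12 × 168.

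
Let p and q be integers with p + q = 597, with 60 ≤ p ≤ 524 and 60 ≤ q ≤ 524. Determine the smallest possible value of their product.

38252

Since p + q is fixed, pushing one of them to its bound minimizes the product.
At the endpoint p = 73, q = 597 − 73 = 524, so pq = 73 × 524 = 38252.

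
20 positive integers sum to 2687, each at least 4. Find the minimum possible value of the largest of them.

Some value must be at least ⌈2687/20⌉ = 135, since 20 × 134 = 2680 < 2687.
Taking 13 copies of 134 and 7 copies of 135 gives exactly 2687, so 135 is attained.

135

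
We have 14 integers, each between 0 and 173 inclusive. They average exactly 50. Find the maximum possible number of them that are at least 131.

5

The total is 14 × 50 = 700.
Suppose k of them are at least 131. Those contribute at least 131 each and the other 14 − k at least 0 each.
So the total is at least 131k + 0(14 − k) = 0 + 131k. This must be ≤ 700, giving k ≤ 5.
k = 5 is achieved by 5 values at 131 and 9 at 0, total 655; add 45 to one value (staying below 131) to reach 700.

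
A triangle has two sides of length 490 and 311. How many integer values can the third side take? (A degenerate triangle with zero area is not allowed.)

621

The triangle inequality gives |490 − 311| < c < 490 + 311, i.e. 179 < c < 801.
So c can be any integer from 180 to 800: 621 values.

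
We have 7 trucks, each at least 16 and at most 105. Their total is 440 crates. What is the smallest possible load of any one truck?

16

Minimizing one value means maximizing the remaining 6.
The other 6 can take up 6 × 105 = 630 ≥ 440 − 16, so one truck can sit at its floor of 16.
Achievable: one at 16 and the other 6 totalling 424, which fits since 6 × 16 ≤ 424 ≤ 6 × 105.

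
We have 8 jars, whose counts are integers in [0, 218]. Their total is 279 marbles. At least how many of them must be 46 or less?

If only k of them are at most 46, the other 8 − k are at least 47, so the total is at least (8 − k)·47 + k·0.
This is ≤ 279, so (8 − k)·47 + 0k ≤ 279, which gives k ≥ 3.
Exactly 3 works: 3 values at 0 and 5 at 47 total 235; raise one of the low values by 44 (still ≤ 46) to hit 279.

3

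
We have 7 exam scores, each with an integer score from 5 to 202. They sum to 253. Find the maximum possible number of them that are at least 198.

1

Suppose k of them are at least 198. Those contribute at least 198 each and the other 7 − k at least 5 each.
So the total is at least 198k + 5(7 − k) = 35 + 193k. This must be ≤ 253, giving k ≤ 1.
k = 1 is achieved by 1 value at 198 and 6 at 5, total 228; add 25 to one value (staying below 198) to reach 253.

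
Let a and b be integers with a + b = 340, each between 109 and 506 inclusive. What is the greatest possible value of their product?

28900

For a fixed sum, the product ab is largest when a and b are as close as possible.
Taking a = 170 and b = 170 (both in [109, 506]) gives ab = 28900.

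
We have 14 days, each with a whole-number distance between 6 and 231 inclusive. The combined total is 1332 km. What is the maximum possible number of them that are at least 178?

If k of the values are ≥ 178, the total is ≥ 178k + 6(14 − k).
Setting 178k + 6(14 − k) ≤ 1332 gives 172k ≤ 1248, so k ≤ 7.
k = 7 is achieved by 7 values at 178 and 7 at 6, total 1288; add 44 to one value (staying below 178) to reach 1332.

7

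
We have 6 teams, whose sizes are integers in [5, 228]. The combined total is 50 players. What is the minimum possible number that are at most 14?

4

Let j be the number exceeding 14. Then the total is ≥ 15·j + 5·(6 − j) = 30 + 10j.
So 10j ≤ 20 and j ≤ 2; hence at least 6 − 2 = 4 are ≤ 14.
Exactly 4 works: 4 values at 5 and 2 at 15 total 50.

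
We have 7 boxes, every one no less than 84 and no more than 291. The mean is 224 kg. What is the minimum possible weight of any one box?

To make one box as small as possible, make the other 6 as large as possible.
The total is 7 × 224 = 1568.
The other 6 can take up 6 × 291 = 1746 ≥ 1568 − 84, so one box can sit at its floor of 84.
Achievable: one at 84 and the other 6 totalling 1484, which fits since 6 × 84 ≤ 1484 ≤ 6 × 291.

84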